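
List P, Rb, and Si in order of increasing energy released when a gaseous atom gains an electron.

Si is in period 3, group 14; P is in period 3, group 15; Rb is in period 5, group 1.
Adding an electron releases more energy for atoms nearer the top right (short of the noble gases).
These span different periods and groups, so the two trends combine.
P > Rb: both effects reinforce here, so P is clearly the higher of the two.
Si > P: this pair runs against the simple trend — see the exception note.
Note the exception: Si has a higher electron affinity than P, contrary to the simple trend — adding an electron to P's half-filled 3p³ is unfavourable, so Si (3p²) has the more exothermic EA.
For reference (kJ/mol): Si 134, P 72, Rb 47.
So from lowest to highest: Rb < P < Si.

Rb < P < Si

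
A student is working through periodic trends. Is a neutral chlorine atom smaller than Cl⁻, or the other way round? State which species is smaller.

Cl

Forming Cl⁻ adds 1 electron to Cl. More electron–electron repulsion in the same shell, with unchanged nuclear charge, lets the cloud expand.
An anion is larger than its parent atom: Cl⁻ > Cl.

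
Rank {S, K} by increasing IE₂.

After 1 electron has been removed, what remains? S⁺ still has 5 valence electrons; K⁺ is the bare [Ar] core.
Core electrons are held far more tightly than valence electrons, so K tops the IE_2 order.
Approximate IE_2 values (kJ/mol): S 2252, K 3052.
Overall IE_2 order: S < K.

S, K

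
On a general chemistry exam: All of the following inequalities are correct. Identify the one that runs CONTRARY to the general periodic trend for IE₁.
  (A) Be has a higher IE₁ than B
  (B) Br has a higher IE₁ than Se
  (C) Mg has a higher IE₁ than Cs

(A)

The general trend: IE₁ increases across a period and decreases down a group.
(A) Be (period 2, group 2) vs B (period 2, group 13): the stated order contradicts the simple trend.
(B) Br (period 4, group 17) vs Se (period 4, group 16): the stated order agrees with the simple trend.
(C) Mg (period 3, group 2) vs Cs (period 6, group 1): the stated order agrees with the simple trend.
The exception is (A): removing B's lone 2p electron is easier than breaking Be's filled 2s².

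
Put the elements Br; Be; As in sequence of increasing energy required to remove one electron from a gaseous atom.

Be < As < Br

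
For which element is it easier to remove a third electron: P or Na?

The third ionization energy removes an electron from the +2 ion. For each element: P²⁺ still has 3 valence electrons; Na²⁺ is already 1 electron into the core.
Pulling an electron out of a noble-gas core costs far more than removing a remaining valence electron, so Na sits at the high end of IE_3.
Tabulated IE_3 (kJ/mol): P 2914, Na 6910.
So the third ionization energies run P < Na.

P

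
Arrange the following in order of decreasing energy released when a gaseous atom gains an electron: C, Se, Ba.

C is in period 2, group 14; Se is in period 4, group 16; Ba is in period 6, group 2.
Atoms with high Z_eff and room in the valence shell (especially the halogens) have the most exothermic electron affinities.
Here both period and group differ, so the two effects have to be weighed against each other.
C > Ba: relative to Ba, both the across-period and down-group shifts push C's electron affinity up.
Se > C: the two effects oppose for this pair; the across-period effect wins (195 vs 122 kJ/mol).
For reference (kJ/mol): C 122, Se 195, Ba 14.
So from highest to lowest: Se > C > Ba.

Se, C, Ba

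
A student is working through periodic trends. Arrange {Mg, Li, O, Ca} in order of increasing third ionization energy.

Ca < O < Mg < Li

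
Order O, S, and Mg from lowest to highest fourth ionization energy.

After 3 electrons have been removed, what remains? O³⁺ still has 3 valence electrons; S³⁺ still has 3 valence electrons; Mg³⁺ is already 1 electron into the core.
Core electrons are held far more tightly than valence electrons, so Mg tops the IE_4 order.
Valence configurations: O³⁺ [He]2s²2p¹, S³⁺ [Ne]3s²3p¹.
Tabulated IE_4 (kJ/mol): O 7469, S 4556, Mg 10543.
Overall IE_4 order: S < O < Mg.

S < O < Mg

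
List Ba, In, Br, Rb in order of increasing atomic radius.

Br < In < Ba < Rb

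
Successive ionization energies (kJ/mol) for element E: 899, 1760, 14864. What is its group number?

Look for the largest jump between consecutive ionization energies: IE3/IE2 ≈ 8.4, far larger than any earlier ratio.
That jump marks the point where a core electron is being removed. So the atom has 2 valence electrons.
A main-group element with 2 valence electrons is in group 2.

Group 2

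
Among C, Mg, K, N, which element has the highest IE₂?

The second ionization energy removes an electron from the +1 ion. For each element: C⁺ still has 3 valence electrons; Mg⁺ still has 1 valence electron; K⁺ is the bare [Ar] core; N⁺ still has 4 valence electrons.
Core electrons are held far more tightly than valence electrons, so K tops the IE_2 order.
Valence configurations: C⁺ [He]2s²2p¹, Mg⁺ [Ne]3s¹, N⁺ [He]2s²2p².
Tabulated IE_2 (kJ/mol): C 2353, Mg 1451, K 3052, N 2856.
Hence IE_2: Mg < C < N < K.

K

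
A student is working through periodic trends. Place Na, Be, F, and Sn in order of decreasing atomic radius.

Na > Sn > Be > F

Be is in period 2, group 2; F is in period 2, group 17; Na is in period 3, group 1; Sn is in period 5, group 14.
Radius decreases left→right (rising Z_eff, same n) and increases top→bottom (higher n).
These span different periods and groups, so the two trends combine.
Be > F: Be lies to the left of F in period 2, so the across-period effect alone puts Be larger.
Sn > Be: period and group pull opposite ways; the down-group shift dominates (140 vs 102 pm).
Na > Sn: the two effects oppose for this pair; the across-period effect wins (155 vs 140 pm).
For reference (pm): Be 102, F 64, Na 155, Sn 140.
So from largest to smallest: Na > Sn > Be > F.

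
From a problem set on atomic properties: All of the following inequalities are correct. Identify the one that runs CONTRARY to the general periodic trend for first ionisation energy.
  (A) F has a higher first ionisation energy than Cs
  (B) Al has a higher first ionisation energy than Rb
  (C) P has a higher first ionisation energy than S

The general trend: first ionisation energy increases across a period and decreases down a group.
(A) F (period 2, group 17) vs Cs (period 6, group 1): the stated order agrees with the simple trend.
(B) Al (period 3, group 13) vs Rb (period 5, group 1): the stated order agrees with the simple trend.
(C) P (period 3, group 15) vs S (period 3, group 16): the stated order contradicts the simple trend.
The exception is (C): S (3p⁴) ionizes more easily than half-filled P (3p³) because the paired 3p electron in S is pushed out by e⁻–e⁻ repulsion.

(C)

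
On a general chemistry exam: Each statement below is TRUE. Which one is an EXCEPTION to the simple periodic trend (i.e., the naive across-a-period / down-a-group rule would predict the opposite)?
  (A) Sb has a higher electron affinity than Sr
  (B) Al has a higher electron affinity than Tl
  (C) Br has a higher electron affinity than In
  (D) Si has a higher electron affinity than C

The general trend: electron affinity increases across a period and decreases down a group.
(A) Sb (period 5, group 15) vs Sr (period 5, group 2): the stated order agrees with the simple trend.
(B) Al (period 3, group 13) vs Tl (period 6, group 13): the stated order agrees with the simple trend.
(C) Br (period 4, group 17) vs In (period 5, group 13): the stated order agrees with the simple trend.
(D) Si (period 3, group 14) vs C (period 2, group 14): the stated order contradicts the simple trend.
The exception is (D): Si's larger, more diffuse 3p orbitals accept an added electron slightly more readily than C's compact 2p.

(D)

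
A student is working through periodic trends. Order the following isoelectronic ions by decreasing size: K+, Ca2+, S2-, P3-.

P3- > S2- > K+ > Ca2+

All of these have 18 electrons, so size is governed by nuclear charge alone: the more protons, the stronger the pull on the same electron cloud, and the smaller the ion.
Nuclear charges: Ca2+ (Z=20), K+ (Z=19), S2- (Z=16), P3- (Z=15).
Largest to smallest: P3- > S2- > K+ > Ca2+.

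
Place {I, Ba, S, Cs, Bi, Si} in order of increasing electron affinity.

Ba < Cs < Bi < Si < S < I

Adding an electron releases more energy for atoms nearer the top right (short of the noble gases).
Here both period and group differ, so the two effects have to be weighed against each other.
Cs > Ba: this pair runs against the simple trend — see the exception note.
Bi > Cs: both are in period 6; the period trend gives Bi the larger value.
Si > Bi: period and group pull opposite ways; the down-group shift dominates (134 vs 91 kJ/mol).
S > Si: S lies to the right of Si in period 3, so the across-period effect alone puts S higher.
I > S: period and group pull opposite ways; the across-period shift dominates (295 vs 200 kJ/mol).
Note the exception: Cs has a higher electron affinity than Ba, contrary to the simple trend — adding an electron to Ba (ns²) has to open a new, higher-energy np subshell, which is unfavourable.
Approximate values (kJ/mol): Si 134, S 200, I 295, Cs 46, Ba 14, Bi 91.
So from lowest to highest: Ba < Cs < Bi < Si < S < I.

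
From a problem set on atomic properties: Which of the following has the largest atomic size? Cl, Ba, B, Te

Ba

Moving right in a period, electrons are added to the same shell under a stronger nuclear pull, so atoms get smaller; moving down, a new shell is opened and atoms get larger.
These span different periods and groups, so the two trends combine.
Cl > B: period and group pull opposite ways; the down-group shift dominates (99 vs 85 pm).
Te > Cl: relative to Cl, both the across-period and down-group shifts push Te's atomic radius up.
Ba > Te: relative to Te, both the across-period and down-group shifts push Ba's atomic radius up.
Approximate values (pm): B 85, Cl 99, Te 136, Ba 196.
The largest atomic size among these belongs to Ba.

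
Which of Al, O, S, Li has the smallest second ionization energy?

IE_2 is the cost of taking one more electron from the +1 cation: Al⁺ still has 2 valence electrons; O⁺ still has 5 valence electrons; S⁺ still has 5 valence electrons; Li⁺ is the bare [He] core.
Breaking into a closed-shell core is much more expensive than removing a leftover valence electron — Li has the largest IE_2 here.
Valence configurations: Al⁺ [Ne]3s², O⁺ [He]2s²2p³, S⁺ [Ne]3s²3p³.
Tabulated IE_2 (kJ/mol): Al 1817, O 3388, S 2252, Li 7298.
Hence IE_2: Al < S < O < Li.

Al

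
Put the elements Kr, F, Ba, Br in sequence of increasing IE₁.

Ba < Br < Kr < F

F is in period 2, group 17; Br is in period 4, group 17; Kr is in period 4, group 18; Ba is in period 6, group 2.
Removing the outermost electron gets harder across a period and easier down a group.
These span different periods and groups, so the two trends combine.
Br > Ba: both effects reinforce here, so Br is clearly the higher of the two.
Kr > Br: Kr lies to the right of Br in period 4, so the across-period effect alone puts Kr higher.
F > Kr: period and group pull opposite ways; the down-group shift dominates (1681 vs 1351 kJ/mol).
Approximate values (kJ/mol): F 1681, Br 1140, Kr 1351, Ba 503.
So from lowest to highest: Ba < Br < Kr < F.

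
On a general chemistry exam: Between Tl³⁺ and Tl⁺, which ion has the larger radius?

Both ions have Z = 81 protons, but Tl³⁺ has lost more electrons, so its remaining electrons feel a larger effective nuclear charge per electron and are pulled in more tightly.
Higher positive charge → smaller ion, so Tl⁺ > Tl³⁺.

Tl⁺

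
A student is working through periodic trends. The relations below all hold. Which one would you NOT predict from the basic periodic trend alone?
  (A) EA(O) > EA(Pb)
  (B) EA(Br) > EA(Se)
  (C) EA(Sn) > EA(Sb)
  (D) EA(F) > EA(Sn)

(C)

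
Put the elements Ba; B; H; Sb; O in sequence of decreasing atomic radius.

Ba, Sb, B, O, H

H is in period 1, group 1; B is in period 2, group 13; O is in period 2, group 16; Sb is in period 5, group 15; Ba is in period 6, group 2.
Across a period the added protons contract the valence shell; down a group each new principal shell makes the atom larger.
Neither a single period nor a single group — weigh both effects.
O > H: period and group pull opposite ways; the down-group shift dominates (63 vs 32 pm).
B > O: both are in period 2; the period trend gives B the larger value.
Sb > B: the two effects oppose for this pair; the down-group effect wins (140 vs 85 pm).
Ba > Sb: both effects reinforce here, so Ba is clearly the larger of the two.
For reference (pm): H 32, B 85, O 63, Sb 140, Ba 196.
So from largest to smallest: Ba > Sb > B > O > H.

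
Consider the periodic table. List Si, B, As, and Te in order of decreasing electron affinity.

Te > Si > As > B

B is in period 2, group 13; Si is in period 3, group 14; As is in period 4, group 15; Te is in period 5, group 16.
Adding an electron releases more energy for atoms nearer the top right (short of the noble gases).
A diagonal step moves right (one effect) and down (the opposite effect) at once.
As > B: period and group pull opposite ways; the across-period shift dominates (78 vs 27 kJ/mol).
Si > As: the two effects oppose for this pair; the down-group effect wins (134 vs 78 kJ/mol).
Te > Si: the two effects oppose for this pair; the across-period effect wins (190 vs 134 kJ/mol).
For reference (kJ/mol): B 27, Si 134, As 78, Te 190.
So from highest to lowest: Te > Si > As > B.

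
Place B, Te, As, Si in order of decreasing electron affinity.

Te > Si > As > B

Atoms with high Z_eff and room in the valence shell (especially the halogens) have the most exothermic electron affinities.
A diagonal step moves right (one effect) and down (the opposite effect) at once.
As > B: the two effects oppose for this pair; the across-period effect wins (78 vs 27 kJ/mol).
Si > As: period and group pull opposite ways; the down-group shift dominates (134 vs 78 kJ/mol).
Te > Si: the two effects oppose for this pair; the across-period effect wins (190 vs 134 kJ/mol).
Tabulated electron affinity (kJ/mol): B 27, Si 134, As 78, Te 190.
So from highest to lowest: Te > Si > As > B.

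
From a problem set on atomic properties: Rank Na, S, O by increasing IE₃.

S < O < Na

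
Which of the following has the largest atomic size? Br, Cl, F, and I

Radius decreases left→right (rising Z_eff, same n) and increases top→bottom (higher n).
All are in group 17, so atomic radius increases down the group.
The largest atomic size among these belongs to I.

I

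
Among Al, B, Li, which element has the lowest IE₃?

IE_3 is the cost of taking one more electron from the +2 cation: Al²⁺ still has 1 valence electron; B²⁺ still has 1 valence electron; Li²⁺ is already 1 electron into the core.
Breaking into a closed-shell core is much more expensive than removing a leftover valence electron — Li has the largest IE_3 here.
Valence configurations: Al²⁺ [Ne]3s¹, B²⁺ [He]2s¹.
Tabulated IE_3 (kJ/mol): Al 2745, B 3660, Li 11815.
So the third ionization energies run Al < B < Li.

Al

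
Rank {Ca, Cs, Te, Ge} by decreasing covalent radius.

Ca is in period 4, group 2; Ge is in period 4, group 14; Te is in period 5, group 16; Cs is in period 6, group 1.
Atomic radius shrinks across a period as nuclear charge pulls the same shell inward, and grows down a group as new shells are added.
These span different periods and groups, so the two trends combine.
Te > Ge: period and group pull opposite ways; the down-group shift dominates (136 vs 121 pm).
Ca > Te: the two effects oppose for this pair; the across-period effect wins (171 vs 136 pm).
Cs > Ca: relative to Ca, both the across-period and down-group shifts push Cs's atomic radius up.
For reference (pm): Ca 171, Ge 121, Te 136, Cs 232.
So from largest to smallest: Cs > Ca > Te > Ge.

Cs > Ca > Te > Ge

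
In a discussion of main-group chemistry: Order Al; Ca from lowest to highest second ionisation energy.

IE_2 is the cost of taking one more electron from the +1 cation: Al⁺ still has 2 valence electrons; Ca⁺ still has 1 valence electron.
All are still removing valence electrons, so compare the +1 ions as you would atoms: IE_2 generally rises across a period (higher Z_eff) and falls down a group (larger shell), subject to the usual subshell exceptions.
Valence configurations: Al⁺ [Ne]3s², Ca⁺ [Ar]4s¹.
Tabulated IE_2 (kJ/mol): Al 1817, Ca 1145.
So the second ionization energies run Ca < Al.

Ca < Al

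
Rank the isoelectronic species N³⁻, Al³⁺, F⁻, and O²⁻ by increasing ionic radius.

Al³⁺ < F⁻ < O²⁻ < N³⁻

All of these have 10 electrons, so size is governed by nuclear charge alone: the more protons, the stronger the pull on the same electron cloud, and the smaller the ion.
Nuclear charges: Al³⁺ (Z=13), F⁻ (Z=9), O²⁻ (Z=8), N³⁻ (Z=7).
Smallest to largest: Al³⁺ < F⁻ < O²⁻ < N³⁻.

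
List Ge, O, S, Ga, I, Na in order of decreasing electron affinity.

I, S, O, Ge, Na, Ga

O is in period 2, group 16; Na is in period 3, group 1; S is in period 3, group 16; Ga is in period 4, group 13; Ge is in period 4, group 14; I is in period 5, group 17.
Electron affinity generally becomes more exothermic across a period toward the halogens and less exothermic down a group.
Neither a single period nor a single group — weigh both effects.
Na > Ga: the two effects oppose for this pair; the down-group effect wins (53 vs 29 kJ/mol).
Ge > Na: the two effects oppose for this pair; the across-period effect wins (119 vs 53 kJ/mol).
O > Ge: both effects reinforce here, so O is clearly the higher of the two.
S > O: this pair runs against the simple trend — see the exception note.
I > S: period and group pull opposite ways; the across-period shift dominates (295 vs 200 kJ/mol).
Note the exception: S has a higher electron affinity than O, contrary to the simple trend — the compact 2p subshell of O repels the added electron more than S's larger 3p does.
Approximate values (kJ/mol): O 141, Na 53, S 200, Ga 29, Ge 119, I 295.
So from highest to lowest: I > S > O > Ge > Na > Ga.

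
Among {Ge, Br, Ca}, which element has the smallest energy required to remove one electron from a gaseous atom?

Ca is in period 4, group 2; Ge is in period 4, group 14; Br is in period 4, group 17.
IE₁ increases left→right with effective nuclear charge and decreases top→bottom as the valence shell moves farther out.
All lie in period 4, so first ionization energy increases left to right.
The smallest energy required to remove one electron from a gaseous atom among these belongs to Ca.

Ca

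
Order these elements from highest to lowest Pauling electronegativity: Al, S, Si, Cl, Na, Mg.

Cl, S, Si, Al, Mg, Na

Na is in period 3, group 1; Mg is in period 3, group 2; Al is in period 3, group 13; Si is in period 3, group 14; S is in period 3, group 16; Cl is in period 3, group 17.
EN rises left→right (higher Z_eff, smaller atoms) and falls top→bottom (larger, more shielded atoms).
All lie in period 3, so electronegativity increases left to right.
So from highest to lowest: Cl > S > Si > Al > Mg > Na.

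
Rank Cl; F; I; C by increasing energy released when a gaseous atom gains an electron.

C < I < F < Cl

Adding an electron releases more energy for atoms nearer the top right (short of the noble gases).
Neither a single period nor a single group — weigh both effects.
I > C: the two effects oppose for this pair; the across-period effect wins (295 vs 122 kJ/mol).
F > I: F sits above I in group 17, so the down-group effect alone puts F higher.
Cl > F: this pair runs against the simple trend — see the exception note.
Note the exception: Cl has a higher electron affinity than F, contrary to the simple trend — F's small 2p subshell makes the incoming electron feel strong e⁻–e⁻ repulsion, so Cl actually releases more energy on gaining an electron.
Approximate values (kJ/mol): C 122, F 328, Cl 349, I 295.
So from lowest to highest: C < I < F < Cl.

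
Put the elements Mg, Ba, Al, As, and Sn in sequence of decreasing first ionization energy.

As > Mg > Sn > Al > Ba

Removing the outermost electron gets harder across a period and easier down a group.
Here both period and group differ, so the two effects have to be weighed against each other.
Al > Ba: both effects reinforce here, so Al is clearly the higher of the two.
Sn > Al: the two effects oppose for this pair; the across-period effect wins (709 vs 578 kJ/mol).
Mg > Sn: the two effects oppose for this pair; the down-group effect wins (738 vs 709 kJ/mol).
As > Mg: period and group pull opposite ways; the across-period shift dominates (947 vs 738 kJ/mol).
Note the exception: Mg has a higher first ionization energy than Al, contrary to the simple trend — Al's single 3p electron is easier to remove than one from Mg's filled 3s².
Approximate values (kJ/mol): Mg 738, Al 578, As 947, Sn 709, Ba 503.
So from highest to lowest: As > Mg > Sn > Al > Ba.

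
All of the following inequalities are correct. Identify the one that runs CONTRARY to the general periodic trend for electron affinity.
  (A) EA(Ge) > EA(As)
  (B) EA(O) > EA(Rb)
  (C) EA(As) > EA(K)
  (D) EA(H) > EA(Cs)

(A)

The general trend: electron affinity increases across a period and decreases down a group.
(A) Ge (period 4, group 14) vs As (period 4, group 15): the stated order contradicts the simple trend.
(B) O (period 2, group 16) vs Rb (period 5, group 1): the stated order agrees with the simple trend.
(C) As (period 4, group 15) vs K (period 4, group 1): the stated order agrees with the simple trend.
(D) H (period 1, group 1) vs Cs (period 6, group 1): the stated order agrees with the simple trend.
The exception is (A): adding an electron to As's half-filled 4p³ is unfavourable, so Ge (4p²) has the more exothermic EA.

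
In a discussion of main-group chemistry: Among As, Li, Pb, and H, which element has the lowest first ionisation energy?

Li

First ionization energy rises across a period (greater Z_eff holds electrons more tightly) and falls down a group (valence electrons are farther from the nucleus).
These span different periods and groups, so the two trends combine.
Pb > Li: period and group pull opposite ways; the across-period shift dominates (716 vs 520 kJ/mol).
As > Pb: relative to Pb, both the across-period and down-group shifts push As's first ionization energy up.
H > As: the two effects oppose for this pair; the down-group effect wins (1312 vs 947 kJ/mol).
For reference (kJ/mol): H 1312, Li 520, As 947, Pb 716.
The lowest first ionisation energy among these belongs to Li.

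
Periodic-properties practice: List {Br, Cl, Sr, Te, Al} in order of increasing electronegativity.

Sr < Al < Te < Br < Cl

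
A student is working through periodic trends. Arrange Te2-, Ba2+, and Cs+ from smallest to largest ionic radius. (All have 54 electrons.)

Ba2+ < Cs+ < Te2-

All of these have 54 electrons, so size is governed by nuclear charge alone: the more protons, the stronger the pull on the same electron cloud, and the smaller the ion.
Nuclear charges: Ba2+ (Z=56), Cs+ (Z=55), Te2- (Z=52).
Smallest to largest: Ba2+ < Cs+ < Te2-.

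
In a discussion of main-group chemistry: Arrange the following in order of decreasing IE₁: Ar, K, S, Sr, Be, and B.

Be is in period 2, group 2; B is in period 2, group 13; S is in period 3, group 16; Ar is in period 3, group 18; K is in period 4, group 1; Sr is in period 5, group 2.
IE₁ increases left→right with effective nuclear charge and decreases top→bottom as the valence shell moves farther out.
Here both period and group differ, so the two effects have to be weighed against each other.
Sr > K: the two effects oppose for this pair; the across-period effect wins (550 vs 419 kJ/mol).
B > Sr: both effects reinforce here, so B is clearly the higher of the two.
Be > B: this pair runs against the simple trend — see the exception note.
S > Be: the two effects oppose for this pair; the across-period effect wins (1000 vs 900 kJ/mol).
Ar > S: Ar lies to the right of S in period 3, so the across-period effect alone puts Ar higher.
Note the exception: Be has a higher first ionization energy than B, contrary to the simple trend — removing B's lone 2p electron is easier than breaking Be's filled 2s².
Approximate values (kJ/mol): Be 900, B 801, S 1000, Ar 1521, K 419, Sr 550.
So from highest to lowest: Ar > S > Be > B > Sr > K.

Ar, S, Be, B, Sr, K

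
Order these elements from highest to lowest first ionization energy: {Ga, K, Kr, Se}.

K is in period 4, group 1; Ga is in period 4, group 13; Se is in period 4, group 16; Kr is in period 4, group 18.
First ionization energy rises across a period (greater Z_eff holds electrons more tightly) and falls down a group (valence electrons are farther from the nucleus).
All lie in period 4, so first ionization energy increases left to right.
So from highest to lowest: Kr > Se > Ga > K.

Kr > Se > Ga > K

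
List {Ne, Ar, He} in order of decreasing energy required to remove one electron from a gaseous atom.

He > Ne > Ar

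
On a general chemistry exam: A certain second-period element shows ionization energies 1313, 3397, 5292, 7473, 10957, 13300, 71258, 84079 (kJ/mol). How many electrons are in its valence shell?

Look for the largest jump between consecutive ionization energies: IE7/IE6 ≈ 5.4, far larger than any earlier ratio.
That jump marks the point where a core electron is being removed. So the atom has 6 valence electrons.

6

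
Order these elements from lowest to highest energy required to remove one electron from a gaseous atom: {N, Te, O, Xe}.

N is in period 2, group 15; O is in period 2, group 16; Te is in period 5, group 16; Xe is in period 5, group 18.
Removing the outermost electron gets harder across a period and easier down a group.
These span different periods and groups, so the two trends combine.
Xe > Te: both are in period 5; the period trend gives Xe the larger value.
O > Xe: the two effects oppose for this pair; the down-group effect wins (1314 vs 1170 kJ/mol).
N > O: this pair runs against the simple trend — see the exception note.
Note the exception: N has a higher first ionization energy than O, contrary to the simple trend — pairing an electron in O's 2p⁴ costs repulsion energy, so O ionizes more easily than half-filled N (2p³).
Tabulated first ionization energy (kJ/mol): N 1402, O 1314, Te 869, Xe 1170.
So from lowest to highest: Te < Xe < O < N.

Te, Xe, O, N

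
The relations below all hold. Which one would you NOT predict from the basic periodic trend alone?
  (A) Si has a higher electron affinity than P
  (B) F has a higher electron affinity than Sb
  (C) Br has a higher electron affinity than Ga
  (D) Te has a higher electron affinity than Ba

(A)

The general trend: electron affinity increases across a period and decreases down a group.
(A) Si (period 3, group 14) vs P (period 3, group 15): the stated order contradicts the simple trend.
(B) F (period 2, group 17) vs Sb (period 5, group 15): the stated order agrees with the simple trend.
(C) Br (period 4, group 17) vs Ga (period 4, group 13): the stated order agrees with the simple trend.
(D) Te (period 5, group 16) vs Ba (period 6, group 2): the stated order agrees with the simple trend.
The exception is (A): adding an electron to P's half-filled 3p³ is unfavourable, so Si (3p²) has the more exothermic EA.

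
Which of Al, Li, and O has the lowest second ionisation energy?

Al

IE_2 is the cost of taking one more electron from the +1 cation: Al⁺ still has 2 valence electrons; Li⁺ is the bare [He] core; O⁺ still has 5 valence electrons.
Breaking into a closed-shell core is much more expensive than removing a leftover valence electron — Li has the largest IE_2 here.
Valence configurations: Al⁺ [Ne]3s², O⁺ [He]2s²2p³.
The numbers (kJ/mol): Al 1817, Li 7298, O 3388.
So the second ionization energies run Al < O < Li.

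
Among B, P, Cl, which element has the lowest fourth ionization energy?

The fourth ionization energy removes an electron from the +3 ion. For each element: B³⁺ is the bare [He] core; P³⁺ still has 2 valence electrons; Cl³⁺ still has 4 valence electrons.
Core electrons are held far more tightly than valence electrons, so B tops the IE_4 order.
Valence configurations: P³⁺ [Ne]3s², Cl³⁺ [Ne]3s²3p².
The numbers (kJ/mol): B 25026, P 4964, Cl 5159.
So the fourth ionization energies run P < Cl < B.

P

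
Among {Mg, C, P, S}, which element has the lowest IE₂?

The second ionization energy removes an electron from the +1 ion. For each element: Mg⁺ still has 1 valence electron; C⁺ still has 3 valence electrons; P⁺ still has 4 valence electrons; S⁺ still has 5 valence electrons.
All are still removing valence electrons, so compare the +1 ions as you would atoms: IE_2 generally rises across a period (higher Z_eff) and falls down a group (larger shell), subject to the usual subshell exceptions.
Valence configurations: Mg⁺ [Ne]3s¹, C⁺ [He]2s²2p¹, P⁺ [Ne]3s²3p², S⁺ [Ne]3s²3p³.
Tabulated IE_2 (kJ/mol): Mg 1451, C 2353, P 1907, S 2252.
Putting it together, IE_2: Mg < P < S < C.

Mg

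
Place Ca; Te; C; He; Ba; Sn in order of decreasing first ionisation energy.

He > C > Te > Sn > Ca > Ba

First ionization energy rises across a period (greater Z_eff holds electrons more tightly) and falls down a group (valence electrons are farther from the nucleus).
Neither a single period nor a single group — weigh both effects.
Ca > Ba: Ca sits above Ba in group 2, so the down-group effect alone puts Ca higher.
Sn > Ca: the two effects oppose for this pair; the across-period effect wins (709 vs 590 kJ/mol).
Te > Sn: Te lies to the right of Sn in period 5, so the across-period effect alone puts Te higher.
C > Te: period and group pull opposite ways; the down-group shift dominates (1086 vs 869 kJ/mol).
He > C: relative to C, both the across-period and down-group shifts push He's first ionization energy up.
Approximate values (kJ/mol): He 2372, C 1086, Ca 590, Sn 709, Te 869, Ba 503.
So from highest to lowest: He > C > Te > Sn > Ca > Ba.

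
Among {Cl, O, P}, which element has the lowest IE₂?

After 1 electron has been removed, what remains? Cl⁺ still has 6 valence electrons; O⁺ still has 5 valence electrons; P⁺ still has 4 valence electrons.
All are still removing valence electrons, so compare the +1 ions as you would atoms: IE_2 generally rises across a period (higher Z_eff) and falls down a group (larger shell), subject to the usual subshell exceptions.
Valence configurations: Cl⁺ [Ne]3s²3p⁴, O⁺ [He]2s²2p³, P⁺ [Ne]3s²3p².
Approximate IE_2 values (kJ/mol): Cl 2298, O 3388, P 1907.
Putting it together, IE_2: P < Cl < O.

P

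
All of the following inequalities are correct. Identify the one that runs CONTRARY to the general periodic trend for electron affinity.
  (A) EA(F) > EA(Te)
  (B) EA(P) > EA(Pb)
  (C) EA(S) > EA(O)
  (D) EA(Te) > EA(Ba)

(C)

The general trend: electron affinity increases across a period and decreases down a group.
(A) F (period 2, group 17) vs Te (period 5, group 16): the stated order agrees with the simple trend.
(B) P (period 3, group 15) vs Pb (period 6, group 14): the stated order agrees with the simple trend.
(C) S (period 3, group 16) vs O (period 2, group 16): the stated order contradicts the simple trend.
(D) Te (period 5, group 16) vs Ba (period 6, group 2): the stated order agrees with the simple trend.
The exception is (C): the compact 2p subshell of O repels the added electron more than S's larger 3p does.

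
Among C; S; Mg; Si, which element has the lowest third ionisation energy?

Si

After 2 electrons have been removed, what remains? C²⁺ still has 2 valence electrons; S²⁺ still has 4 valence electrons; Mg²⁺ is the bare [Ne] core; Si²⁺ still has 2 valence electrons.
Breaking into a closed-shell core is much more expensive than removing a leftover valence electron — Mg has the largest IE_3 here.
Valence configurations: C²⁺ [He]2s², S²⁺ [Ne]3s²3p², Si²⁺ [Ne]3s².
The numbers (kJ/mol): C 4620, S 3357, Mg 7733, Si 3232.
Hence IE_3: Si < S < C < Mg.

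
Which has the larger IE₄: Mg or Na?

Mg

IE_4 is the cost of taking one more electron from the +3 cation: Mg³⁺ is already 1 electron into the core; Na³⁺ is already 2 electrons into the core.
All of these are removing an electron from a noble-gas core or deeper; the smaller core (lower principal quantum number) is held far more tightly, and within a period the higher nuclear charge binds the same core more tightly.
The numbers (kJ/mol): Mg 10543, Na 9543.
Overall IE_4 order: Na < Mg.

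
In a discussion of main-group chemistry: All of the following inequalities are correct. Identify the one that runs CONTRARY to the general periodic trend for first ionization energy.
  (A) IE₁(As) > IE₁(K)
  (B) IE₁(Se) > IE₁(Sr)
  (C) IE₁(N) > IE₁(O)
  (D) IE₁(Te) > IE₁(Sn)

(C)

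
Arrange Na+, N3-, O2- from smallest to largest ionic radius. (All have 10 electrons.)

Na+ < O2- < N3-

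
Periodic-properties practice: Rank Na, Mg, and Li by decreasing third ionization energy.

Li > Mg > Na

After 2 electrons have been removed, what remains? Na²⁺ is already 1 electron into the core; Mg²⁺ is the bare [Ne] core; Li²⁺ is already 1 electron into the core.
All of these are removing an electron from a noble-gas core or deeper; the smaller core (lower principal quantum number) is held far more tightly, and within a period the higher nuclear charge binds the same core more tightly.
Tabulated IE_3 (kJ/mol): Na 6910, Mg 7733, Li 11815.
Overall IE_3 order: Na < Mg < Li.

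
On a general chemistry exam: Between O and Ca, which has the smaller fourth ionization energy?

Consider each +3 ion: O³⁺ still has 3 valence electrons; Ca³⁺ is already 1 electron into the core.
Usually core removal costs more than valence removal, but here the competition is close: a tightly held n=2 valence electron can cost more to remove than an n=3 core electron, so the actual values have to decide it.
The numbers (kJ/mol): O 7469, Ca 6491.
Hence IE_4: Ca < O.

Ca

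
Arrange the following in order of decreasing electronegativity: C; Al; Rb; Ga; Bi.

C > Bi > Ga > Al > Rb

C is in period 2, group 14; Al is in period 3, group 13; Ga is in period 4, group 13; Rb is in period 5, group 1; Bi is in period 6, group 15.
Smaller atoms with higher effective nuclear charge are more electronegative.
These span different periods and groups, so the two trends combine.
Al > Rb: relative to Rb, both the across-period and down-group shifts push Al's electronegativity up.
Ga > Al: this pair runs against the simple trend — see the exception note.
Bi > Ga: the two effects oppose for this pair; the across-period effect wins (2.02 vs 1.81).
C > Bi: the two effects oppose for this pair; the down-group effect wins (2.55 vs 2.02).
Note the exception: Ga has a higher electronegativity than Al, contrary to the simple trend — poor shielding by filled d (and f) subshells raises the heavier element's effective nuclear charge more than the simple down-group trend predicts.
Approximate values (Pauling): C 2.55, Al 1.61, Ga 1.81, Rb 0.82, Bi 2.02.
So from highest to lowest: C > Bi > Ga > Al > Rb.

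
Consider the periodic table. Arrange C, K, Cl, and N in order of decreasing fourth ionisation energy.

N > C > K > Cl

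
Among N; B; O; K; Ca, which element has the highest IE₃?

O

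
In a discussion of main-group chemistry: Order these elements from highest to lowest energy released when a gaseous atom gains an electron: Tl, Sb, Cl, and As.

EA tends to increase across a period and decrease down a group, though the pattern is less regular than for IE or radius.
Here both period and group differ, so the two effects have to be weighed against each other.
As > Tl: both effects reinforce here, so As is clearly the higher of the two.
Sb > As: this pair runs against the simple trend — see the exception note.
Cl > Sb: relative to Sb, both the across-period and down-group shifts push Cl's electron affinity up.
Note the exception: Sb has a higher electron affinity than As, contrary to the simple trend — both are half-filled np³, but the pairing/repulsion penalty for the added electron shrinks as the p orbitals become larger and more diffuse down the group, and for Sb that outweighs the weaker nuclear attraction.
Tabulated electron affinity (kJ/mol): Cl 349, As 78, Sb 103, Tl 19.
So from highest to lowest: Cl > Sb > As > Tl.

Cl, Sb, As, Tl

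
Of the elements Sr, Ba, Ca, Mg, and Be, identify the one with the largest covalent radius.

Be is in period 2, group 2; Mg is in period 3, group 2; Ca is in period 4, group 2; Sr is in period 5, group 2; Ba is in period 6, group 2.
Moving right in a period, electrons are added to the same shell under a stronger nuclear pull, so atoms get smaller; moving down, a new shell is opened and atoms get larger.
All are in group 2, so atomic radius increases down the group.
The largest covalent radius among these belongs to Ba.

Ba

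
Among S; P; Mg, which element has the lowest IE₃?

Consider each +2 ion: S²⁺ still has 4 valence electrons; P²⁺ still has 3 valence electrons; Mg²⁺ is the bare [Ne] core.
Core electrons are held far more tightly than valence electrons, so Mg tops the IE_3 order.
Valence configurations: S²⁺ [Ne]3s²3p², P²⁺ [Ne]3s²3p¹.
The numbers (kJ/mol): S 3357, P 2914, Mg 7733.
Hence IE_3: P < S < Mg.

P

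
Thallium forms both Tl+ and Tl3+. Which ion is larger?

Tl+

Both ions have Z = 81 protons, but Tl3+ has lost more electrons, so its remaining electrons feel a larger effective nuclear charge per electron and are pulled in more tightly.
Higher positive charge → smaller ion, so Tl+ > Tl3+.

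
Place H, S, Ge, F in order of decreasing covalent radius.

Ge > S > F > H

H is in period 1, group 1; F is in period 2, group 17; S is in period 3, group 16; Ge is in period 4, group 14.
Atomic radius shrinks across a period as nuclear charge pulls the same shell inward, and grows down a group as new shells are added.
These span different periods and groups, so the two trends combine.
F > H: period and group pull opposite ways; the down-group shift dominates (64 vs 32 pm).
S > F: both effects reinforce here, so S is clearly the larger of the two.
Ge > S: relative to S, both the across-period and down-group shifts push Ge's atomic radius up.
Approximate values (pm): H 32, F 64, S 103, Ge 121.
So from largest to smallest: Ge > S > F > H.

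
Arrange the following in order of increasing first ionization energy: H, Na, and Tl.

Removing the outermost electron gets harder across a period and easier down a group.
Here both period and group differ, so the two effects have to be weighed against each other.
Tl > Na: the two effects oppose for this pair; the across-period effect wins (589 vs 496 kJ/mol).
H > Tl: the two effects oppose for this pair; the down-group effect wins (1312 vs 589 kJ/mol).
Tabulated first ionization energy (kJ/mol): H 1312, Na 496, Tl 589.
So from lowest to highest: Na < Tl < H.

Na < Tl < H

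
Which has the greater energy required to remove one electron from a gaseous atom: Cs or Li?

Li

Li is in period 2, group 1; Cs is in period 6, group 1.
Across a period the outer electron is held more tightly (higher IE₁); down a group it sits in a higher shell, more shielded, and comes off more easily.
All are in group 1, so first ionization energy increases up the group.
So Li has the greater energy required to remove one electron from a gaseous atom (Li > Cs).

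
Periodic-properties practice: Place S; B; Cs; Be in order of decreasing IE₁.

S > Be > B > Cs

Be is in period 2, group 2; B is in period 2, group 13; S is in period 3, group 16; Cs is in period 6, group 1.
Removing the outermost electron gets harder across a period and easier down a group.
Neither a single period nor a single group — weigh both effects.
B > Cs: relative to Cs, both the across-period and down-group shifts push B's first ionization energy up.
Be > B: this pair runs against the simple trend — see the exception note.
S > Be: period and group pull opposite ways; the across-period shift dominates (1000 vs 900 kJ/mol).
Note the exception: Be has a higher first ionization energy than B, contrary to the simple trend — removing B's lone 2p electron is easier than breaking Be's filled 2s².
For reference (kJ/mol): Be 900, B 801, S 1000, Cs 376.
So from highest to lowest: S > Be > B > Cs.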